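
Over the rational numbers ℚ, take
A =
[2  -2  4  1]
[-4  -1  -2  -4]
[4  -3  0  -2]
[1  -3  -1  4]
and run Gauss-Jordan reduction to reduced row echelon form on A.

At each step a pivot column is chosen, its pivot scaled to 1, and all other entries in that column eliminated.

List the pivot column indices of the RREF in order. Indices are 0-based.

pivot columns: 0, 1, 2, 3

[1] R0 /= 2  ⇒  (1, -1, 2, 1/2)
     R1 -= -4·R0  ⇒  (0, -5, 6, -2)
     R2 -= 4·R0  ⇒  (0, 1, -8, -4)
     R3 -= 1·R0  ⇒  (0, -2, -3, 7/2)
[2] R1 /= -5  ⇒  (0, 1, -6/5, 2/5)
     R0 -= -1·R1  ⇒  (1, 0, 4/5, 9/10)
     R2 -= 1·R1  ⇒  (0, 0, -34/5, -22/5)
     R3 -= -2·R1  ⇒  (0, 0, -27/5, 43/10)
[3] R2 /= -34/5  ⇒  (0, 0, 1, 11/17)
     R0 -= 4/5·R2  ⇒  (1, 0, 0, 13/34)
     R1 -= -6/5·R2  ⇒  (0, 1, 0, 20/17)
     R3 -= -27/5·R2  ⇒  (0, 0, 0, 265/34)
[4] R3 /= 265/34  ⇒  (0, 0, 0, 1)
     R0 -= 13/34·R3  ⇒  (1, 0, 0, 0)
     R1 -= 20/17·R3  ⇒  (0, 1, 0, 0)
     R2 -= 11/17·R3  ⇒  (0, 0, 1, 0)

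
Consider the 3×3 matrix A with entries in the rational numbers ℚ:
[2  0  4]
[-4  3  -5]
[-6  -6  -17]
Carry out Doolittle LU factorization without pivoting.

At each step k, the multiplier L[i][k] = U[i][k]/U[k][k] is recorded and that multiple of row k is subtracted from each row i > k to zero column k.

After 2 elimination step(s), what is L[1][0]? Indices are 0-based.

k=0: U[0][0]=2
  eliminate (1,0): mult=-2, new row 1: (0, 3, 3); set L[1][0]=-2
  eliminate (2,0): mult=-3, new row 2: (0, -6, -5); set L[2][0]=-3
k=1: U[1][1]=3
  eliminate (2,1): mult=-2, new row 2: (0, 0, 1); set L[2][1]=-2

L[1][0] = -2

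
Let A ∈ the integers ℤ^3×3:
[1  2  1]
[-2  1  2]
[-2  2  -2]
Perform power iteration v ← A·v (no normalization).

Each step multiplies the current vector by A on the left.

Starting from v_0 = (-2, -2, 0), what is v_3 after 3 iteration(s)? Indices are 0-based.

v_3 = (42, 50, 0)

v_0 = (-2, -2, 0).
v_1 = A·v_0 = (-6, 2, 0).
v_2 = A·v_1 = (-2, 14, 16).
v_3 = A·v_2 = (42, 50, 0).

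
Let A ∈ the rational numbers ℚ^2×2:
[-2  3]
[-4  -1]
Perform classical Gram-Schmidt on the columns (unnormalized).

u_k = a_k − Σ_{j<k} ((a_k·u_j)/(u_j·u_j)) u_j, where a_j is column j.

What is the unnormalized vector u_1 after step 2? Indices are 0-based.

Step 1: u_0 = a_0 = (-2, -4).
Step 2: u_1 = a_1 − (-1/10)·u_0 = (14/5, -7/5).

u_1 = (14/5, -7/5)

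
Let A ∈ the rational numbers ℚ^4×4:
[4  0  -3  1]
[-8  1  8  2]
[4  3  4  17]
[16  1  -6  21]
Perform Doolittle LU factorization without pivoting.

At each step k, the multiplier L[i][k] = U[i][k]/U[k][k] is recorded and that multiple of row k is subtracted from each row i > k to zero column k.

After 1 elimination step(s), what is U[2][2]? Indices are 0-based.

k=0: U[0][0]=4
  eliminate (1,0): mult=-2, new row 1: (0, 1, 2, 4); set L[1][0]=-2
  eliminate (2,0): mult=1, new row 2: (0, 3, 7, 16); set L[2][0]=1
  eliminate (3,0): mult=4, new row 3: (0, 1, 6, 17); set L[3][0]=4

U[2][2] = 7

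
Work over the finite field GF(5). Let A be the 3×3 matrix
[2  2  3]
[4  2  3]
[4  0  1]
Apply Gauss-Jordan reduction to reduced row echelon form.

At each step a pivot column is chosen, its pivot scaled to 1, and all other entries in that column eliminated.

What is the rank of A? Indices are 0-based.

rank = 3

pivot(0,0)=2: scale R0 → (1, 1, 4)
  clear (1,0): R1 −= (4)R0 → (0, 3, 2)
  clear (2,0): R2 −= (4)R0 → (0, 1, 0)
pivot(1,1)=3: scale R1 → (0, 1, 4)
  clear (0,1): R0 −= (1)R1 → (1, 0, 0)
  clear (2,1): R2 −= (1)R1 → (0, 0, 1)
pivot(2,2)=1: scale R2 → (0, 0, 1)
  clear (1,2): R1 −= (4)R2 → (0, 1, 0)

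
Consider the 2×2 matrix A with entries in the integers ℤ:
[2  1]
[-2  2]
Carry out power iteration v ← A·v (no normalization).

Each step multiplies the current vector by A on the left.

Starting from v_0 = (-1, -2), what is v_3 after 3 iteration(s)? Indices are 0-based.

v_0 = (-1, -2).
v_1 = A·v_0 = (-4, -2).
v_2 = A·v_1 = (-10, 4).
v_3 = A·v_2 = (-16, 28).

v_3 = (-16, 28)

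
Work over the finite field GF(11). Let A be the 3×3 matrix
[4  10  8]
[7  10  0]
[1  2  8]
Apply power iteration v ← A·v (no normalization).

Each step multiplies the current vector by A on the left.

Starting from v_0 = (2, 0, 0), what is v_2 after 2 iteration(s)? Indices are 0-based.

v_0 = (2, 0, 0).
v_1 = A·v_0 = (8, 3, 2).
v_2 = A·v_1 = (1, 9, 8).

v_2 = (1, 9, 8)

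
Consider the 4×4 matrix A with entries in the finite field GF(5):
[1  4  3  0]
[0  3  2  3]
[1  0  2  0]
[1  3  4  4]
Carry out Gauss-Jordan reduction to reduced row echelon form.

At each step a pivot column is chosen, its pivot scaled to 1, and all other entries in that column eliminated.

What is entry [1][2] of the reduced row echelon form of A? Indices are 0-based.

step 1: normalize row 0 (÷1) = (1, 4, 3, 0)
  row 2: subtract 1×row0 = (0, 1, 4, 0)
  row 3: subtract 1×row0 = (0, 4, 1, 4)
step 2: normalize row 1 (÷3) = (0, 1, 4, 1)
  row 0: subtract 4×row1 = (1, 0, 2, 1)
  row 2: subtract 1×row1 = (0, 0, 0, 4)
  row 3: subtract 4×row1 = (0, 0, 0, 0)
skip col 2 (zero from row 2)
step 3: normalize row 2 (÷4) = (0, 0, 0, 1)
  row 0: subtract 1×row2 = (1, 0, 2, 0)
  row 1: subtract 1×row2 = (0, 1, 4, 0)

M[1][2] = 4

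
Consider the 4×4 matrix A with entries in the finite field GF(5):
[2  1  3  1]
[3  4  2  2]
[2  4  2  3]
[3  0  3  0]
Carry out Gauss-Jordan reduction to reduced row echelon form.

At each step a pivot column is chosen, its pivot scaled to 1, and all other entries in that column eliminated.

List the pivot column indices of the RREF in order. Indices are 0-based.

pivot columns: 0, 1, 2, 3

[1] R0 /= 2  ⇒  (1, 3, 4, 3)
     R1 -= 3·R0  ⇒  (0, 0, 0, 3)
     R2 -= 2·R0  ⇒  (0, 3, 4, 2)
     R3 -= 3·R0  ⇒  (0, 1, 1, 1)
[2] R1 <-> R2
[2] R1 /= 3  ⇒  (0, 1, 3, 4)
     R0 -= 3·R1  ⇒  (1, 0, 0, 1)
     R3 -= 1·R1  ⇒  (0, 0, 3, 2)
[3] R2 <-> R3
[3] R2 /= 3  ⇒  (0, 0, 1, 4)
     R1 -= 3·R2  ⇒  (0, 1, 0, 2)
[4] R3 /= 3  ⇒  (0, 0, 0, 1)
     R0 -= 1·R3  ⇒  (1, 0, 0, 0)
     R1 -= 2·R3  ⇒  (0, 1, 0, 0)
     R2 -= 4·R3  ⇒  (0, 0, 1, 0)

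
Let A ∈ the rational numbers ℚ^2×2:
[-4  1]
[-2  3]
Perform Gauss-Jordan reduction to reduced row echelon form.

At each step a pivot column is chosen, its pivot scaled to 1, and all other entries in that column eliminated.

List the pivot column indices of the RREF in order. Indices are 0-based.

pivot columns: 0, 1

pivot(0,0)=-4: scale R0 → (1, -1/4)
  clear (1,0): R1 −= (-2)R0 → (0, 5/2)
pivot(1,1)=5/2: scale R1 → (0, 1)
  clear (0,1): R0 −= (-1/4)R1 → (1, 0)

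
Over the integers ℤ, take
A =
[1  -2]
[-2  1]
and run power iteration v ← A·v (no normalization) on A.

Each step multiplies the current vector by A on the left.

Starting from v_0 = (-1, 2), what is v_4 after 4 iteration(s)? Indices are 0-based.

v_4 = (-121, 122)

v_0 = (-1, 2).
v_1 = A·v_0 = (-5, 4).
v_2 = A·v_1 = (-13, 14).
v_3 = A·v_2 = (-41, 40).
v_4 = A·v_3 = (-121, 122).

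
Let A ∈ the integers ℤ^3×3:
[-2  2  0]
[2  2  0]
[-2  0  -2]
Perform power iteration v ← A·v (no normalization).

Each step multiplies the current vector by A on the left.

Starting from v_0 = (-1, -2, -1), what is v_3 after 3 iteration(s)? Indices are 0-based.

v_3 = (-16, -48, 24)

v_0 = (-1, -2, -1).
v_1 = A·v_0 = (-2, -6, 4).
v_2 = A·v_1 = (-8, -16, -4).
v_3 = A·v_2 = (-16, -48, 24).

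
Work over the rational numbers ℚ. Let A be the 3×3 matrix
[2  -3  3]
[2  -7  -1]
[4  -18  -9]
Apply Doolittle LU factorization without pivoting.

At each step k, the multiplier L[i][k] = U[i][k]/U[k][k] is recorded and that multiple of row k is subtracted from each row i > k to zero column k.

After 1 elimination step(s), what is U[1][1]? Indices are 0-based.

Step 1: pivot at (0,0) is 2.
  row1 ← row1 − (1)·row0  ⇒  L[1][0]=1, U row1=(0, -4, -4)
  row2 ← row2 − (2)·row0  ⇒  L[2][0]=2, U row2=(0, -12, -15)

U[1][1] = -4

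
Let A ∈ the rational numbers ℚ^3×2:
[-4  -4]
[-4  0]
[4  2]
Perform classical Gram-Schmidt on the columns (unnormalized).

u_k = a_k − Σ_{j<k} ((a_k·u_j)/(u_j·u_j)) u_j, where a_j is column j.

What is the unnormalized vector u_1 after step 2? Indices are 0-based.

Step 1: u_0 = a_0 = (-4, -4, 4).
Step 2: u_1 = a_1 − (1/2)·u_0 = (-2, 2, 0).

u_1 = (-2, 2, 0)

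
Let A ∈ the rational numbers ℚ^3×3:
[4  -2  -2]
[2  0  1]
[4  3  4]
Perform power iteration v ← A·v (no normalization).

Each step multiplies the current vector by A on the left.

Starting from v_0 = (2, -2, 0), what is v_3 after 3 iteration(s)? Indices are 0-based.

v_3 = (-44, 140, 494)

v_0 = (2, -2, 0).
v_1 = A·v_0 = (12, 4, 2).
v_2 = A·v_1 = (36, 26, 68).
v_3 = A·v_2 = (-44, 140, 494).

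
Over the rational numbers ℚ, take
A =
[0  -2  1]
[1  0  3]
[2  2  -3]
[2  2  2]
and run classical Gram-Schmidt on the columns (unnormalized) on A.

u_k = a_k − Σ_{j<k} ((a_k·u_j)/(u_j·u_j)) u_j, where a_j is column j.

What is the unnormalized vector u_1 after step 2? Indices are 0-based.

u_1 = (-2, -8/9, 2/9, 2/9)

Step 1: u_0 = a_0 = (0, 1, 2, 2).
Step 2: u_1 = a_1 − (8/9)·u_0 = (-2, -8/9, 2/9, 2/9).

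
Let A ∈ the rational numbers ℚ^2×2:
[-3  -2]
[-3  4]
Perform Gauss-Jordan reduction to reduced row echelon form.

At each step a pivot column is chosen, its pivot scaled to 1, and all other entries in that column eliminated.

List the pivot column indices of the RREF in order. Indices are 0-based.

pivot(0,0)=-3: scale R0 → (1, 2/3)
  clear (1,0): R1 −= (-3)R0 → (0, 6)
pivot(1,1)=6: scale R1 → (0, 1)
  clear (0,1): R0 −= (2/3)R1 → (1, 0)

pivot columns: 0, 1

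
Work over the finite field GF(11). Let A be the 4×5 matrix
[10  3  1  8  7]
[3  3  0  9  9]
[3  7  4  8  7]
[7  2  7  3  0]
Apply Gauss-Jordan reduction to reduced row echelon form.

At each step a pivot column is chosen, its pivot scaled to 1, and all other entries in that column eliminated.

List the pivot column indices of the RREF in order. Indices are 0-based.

[1] R0 /= 10  ⇒  (1, 8, 10, 3, 4)
     R1 -= 3·R0  ⇒  (0, 1, 3, 0, 8)
     R2 -= 3·R0  ⇒  (0, 5, 7, 10, 6)
     R3 -= 7·R0  ⇒  (0, 1, 3, 4, 5)
[2] R1 /= 1  ⇒  (0, 1, 3, 0, 8)
     R0 -= 8·R1  ⇒  (1, 0, 8, 3, 6)
     R2 -= 5·R1  ⇒  (0, 0, 3, 10, 10)
     R3 -= 1·R1  ⇒  (0, 0, 0, 4, 8)
[3] R2 /= 3  ⇒  (0, 0, 1, 7, 7)
     R0 -= 8·R2  ⇒  (1, 0, 0, 2, 5)
     R1 -= 3·R2  ⇒  (0, 1, 0, 1, 9)
[4] R3 /= 4  ⇒  (0, 0, 0, 1, 2)
     R0 -= 2·R3  ⇒  (1, 0, 0, 0, 1)
     R1 -= 1·R3  ⇒  (0, 1, 0, 0, 7)
     R2 -= 7·R3  ⇒  (0, 0, 1, 0, 4)

pivot columns: 0, 1, 2, 3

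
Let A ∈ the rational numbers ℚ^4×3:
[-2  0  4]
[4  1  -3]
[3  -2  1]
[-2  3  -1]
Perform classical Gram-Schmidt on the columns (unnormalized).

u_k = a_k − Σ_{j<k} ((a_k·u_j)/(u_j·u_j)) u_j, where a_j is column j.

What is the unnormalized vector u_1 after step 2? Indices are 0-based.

Step 1: u_0 = a_0 = (-2, 4, 3, -2).
Step 2: u_1 = a_1 − (-8/33)·u_0 = (-16/33, 65/33, -14/11, 83/33).

u_1 = (-16/33, 65/33, -14/11, 83/33)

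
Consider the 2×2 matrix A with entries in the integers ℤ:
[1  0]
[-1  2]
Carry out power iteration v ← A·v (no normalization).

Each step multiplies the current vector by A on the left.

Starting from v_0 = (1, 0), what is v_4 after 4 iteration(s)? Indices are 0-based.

v_4 = (1, -15)

v_0 = (1, 0).
v_1 = A·v_0 = (1, -1).
v_2 = A·v_1 = (1, -3).
v_3 = A·v_2 = (1, -7).
v_4 = A·v_3 = (1, -15).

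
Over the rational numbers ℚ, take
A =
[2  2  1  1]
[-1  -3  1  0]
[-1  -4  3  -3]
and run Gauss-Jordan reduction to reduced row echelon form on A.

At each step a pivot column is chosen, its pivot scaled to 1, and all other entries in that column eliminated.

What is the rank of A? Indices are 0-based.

step 1: normalize row 0 (÷2) = (1, 1, 1/2, 1/2)
  row 1: subtract -1×row0 = (0, -2, 3/2, 1/2)
  row 2: subtract -1×row0 = (0, -3, 7/2, -5/2)
step 2: normalize row 1 (÷-2) = (0, 1, -3/4, -1/4)
  row 0: subtract 1×row1 = (1, 0, 5/4, 3/4)
  row 2: subtract -3×row1 = (0, 0, 5/4, -13/4)
step 3: normalize row 2 (÷5/4) = (0, 0, 1, -13/5)
  row 0: subtract 5/4×row2 = (1, 0, 0, 4)
  row 1: subtract -3/4×row2 = (0, 1, 0, -11/5)

rank = 3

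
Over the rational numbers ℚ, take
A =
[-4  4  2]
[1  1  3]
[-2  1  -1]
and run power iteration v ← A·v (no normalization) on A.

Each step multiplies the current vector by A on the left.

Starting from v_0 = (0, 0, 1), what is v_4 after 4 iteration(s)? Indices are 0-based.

v_0 = (0, 0, 1).
v_1 = A·v_0 = (2, 3, -1).
v_2 = A·v_1 = (2, 2, 0).
v_3 = A·v_2 = (0, 4, -2).
v_4 = A·v_3 = (12, -2, 6).

v_4 = (12, -2, 6)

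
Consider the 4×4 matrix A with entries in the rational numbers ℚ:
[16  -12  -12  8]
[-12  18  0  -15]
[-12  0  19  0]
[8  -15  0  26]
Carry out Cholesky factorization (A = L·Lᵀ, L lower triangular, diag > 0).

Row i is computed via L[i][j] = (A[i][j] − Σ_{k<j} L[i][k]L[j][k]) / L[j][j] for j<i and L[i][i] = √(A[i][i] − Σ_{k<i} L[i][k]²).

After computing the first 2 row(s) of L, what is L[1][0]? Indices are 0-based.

Step 1: L[0][0] = √(16) = 4.
  L[1][0] = (-12) / L[0][0] = -3.
Step 2: L[1][1] = √(9) = 3.

L[1][0] = -3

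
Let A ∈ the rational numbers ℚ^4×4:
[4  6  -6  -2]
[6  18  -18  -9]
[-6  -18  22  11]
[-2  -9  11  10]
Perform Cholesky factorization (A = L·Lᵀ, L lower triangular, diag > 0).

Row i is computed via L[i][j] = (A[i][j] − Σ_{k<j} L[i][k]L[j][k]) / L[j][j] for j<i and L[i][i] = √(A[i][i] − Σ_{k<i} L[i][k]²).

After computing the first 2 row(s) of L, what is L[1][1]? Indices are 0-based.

L[1][1] = 3

Step 1: L[0][0] = √(4) = 2.
  L[1][0] = (6) / L[0][0] = 3.
Step 2: L[1][1] = √(9) = 3.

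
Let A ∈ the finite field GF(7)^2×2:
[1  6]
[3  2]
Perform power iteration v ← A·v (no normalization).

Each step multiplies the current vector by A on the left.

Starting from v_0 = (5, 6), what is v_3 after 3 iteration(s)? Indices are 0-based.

v_3 = (5, 4)

v_0 = (5, 6).
v_1 = A·v_0 = (6, 6).
v_2 = A·v_1 = (0, 2).
v_3 = A·v_2 = (5, 4).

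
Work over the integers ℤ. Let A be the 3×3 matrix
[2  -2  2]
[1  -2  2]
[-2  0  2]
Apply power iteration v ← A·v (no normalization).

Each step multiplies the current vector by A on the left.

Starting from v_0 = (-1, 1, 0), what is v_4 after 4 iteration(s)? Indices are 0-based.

v_0 = (-1, 1, 0).
v_1 = A·v_0 = (-4, -3, 2).
v_2 = A·v_1 = (2, 6, 12).
v_3 = A·v_2 = (16, 14, 20).
v_4 = A·v_3 = (44, 28, 8).

v_4 = (44, 28, 8)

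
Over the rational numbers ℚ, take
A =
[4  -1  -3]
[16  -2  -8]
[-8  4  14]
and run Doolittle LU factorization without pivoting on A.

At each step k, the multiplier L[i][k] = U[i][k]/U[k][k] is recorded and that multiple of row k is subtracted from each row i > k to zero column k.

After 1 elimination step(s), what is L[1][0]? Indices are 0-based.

[col 0] pivot 4
  R1 -= 4*R0 → (0, 2, 4)  (L[1][0] := 4)
  R2 -= -2*R0 → (0, 2, 8)  (L[2][0] := -2)

L[1][0] = 4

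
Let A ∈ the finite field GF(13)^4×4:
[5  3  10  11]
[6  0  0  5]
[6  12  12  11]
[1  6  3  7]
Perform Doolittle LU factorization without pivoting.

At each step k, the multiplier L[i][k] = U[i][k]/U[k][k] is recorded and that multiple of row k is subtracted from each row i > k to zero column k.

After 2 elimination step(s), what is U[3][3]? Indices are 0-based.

Step 1: pivot at (0,0) is 5.
  row1 ← row1 − (9)·row0  ⇒  L[1][0]=9, U row1=(0, 12, 1, 10)
  row2 ← row2 − (9)·row0  ⇒  L[2][0]=9, U row2=(0, 11, 0, 3)
  row3 ← row3 − (8)·row0  ⇒  L[3][0]=8, U row3=(0, 8, 1, 10)
Step 2: pivot at (1,1) is 12.
  row2 ← row2 − (2)·row1  ⇒  L[2][1]=2, U row2=(0, 0, 11, 9)
  row3 ← row3 − (5)·row1  ⇒  L[3][1]=5, U row3=(0, 0, 9, 12)

U[3][3] = 12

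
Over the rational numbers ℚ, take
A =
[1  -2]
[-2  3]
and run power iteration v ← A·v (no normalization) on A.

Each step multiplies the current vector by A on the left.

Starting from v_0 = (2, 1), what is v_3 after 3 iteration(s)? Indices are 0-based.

v_0 = (2, 1).
v_1 = A·v_0 = (0, -1).
v_2 = A·v_1 = (2, -3).
v_3 = A·v_2 = (8, -13).

v_3 = (8, -13)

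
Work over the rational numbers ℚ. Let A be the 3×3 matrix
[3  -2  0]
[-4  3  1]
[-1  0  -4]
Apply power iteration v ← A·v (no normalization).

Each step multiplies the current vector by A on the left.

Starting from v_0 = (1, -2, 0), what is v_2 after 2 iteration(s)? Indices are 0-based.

v_2 = (41, -59, -3)

v_0 = (1, -2, 0).
v_1 = A·v_0 = (7, -10, -1).
v_2 = A·v_1 = (41, -59, -3).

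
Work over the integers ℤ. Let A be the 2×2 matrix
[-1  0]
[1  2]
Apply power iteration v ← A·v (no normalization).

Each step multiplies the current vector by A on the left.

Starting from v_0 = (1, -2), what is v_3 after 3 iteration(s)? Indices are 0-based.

v_0 = (1, -2).
v_1 = A·v_0 = (-1, -3).
v_2 = A·v_1 = (1, -7).
v_3 = A·v_2 = (-1, -13).

v_3 = (-1, -13)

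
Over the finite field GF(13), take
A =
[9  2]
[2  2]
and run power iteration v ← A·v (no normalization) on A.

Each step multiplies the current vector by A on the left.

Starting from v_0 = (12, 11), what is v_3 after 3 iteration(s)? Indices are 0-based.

v_0 = (12, 11).
v_1 = A·v_0 = (0, 7).
v_2 = A·v_1 = (1, 1).
v_3 = A·v_2 = (11, 4).

v_3 = (11, 4)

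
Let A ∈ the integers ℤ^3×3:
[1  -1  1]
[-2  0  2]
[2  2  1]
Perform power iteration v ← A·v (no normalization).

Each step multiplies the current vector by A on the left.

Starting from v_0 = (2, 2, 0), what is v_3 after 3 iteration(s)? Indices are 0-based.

v_0 = (2, 2, 0).
v_1 = A·v_0 = (0, -4, 8).
v_2 = A·v_1 = (12, 16, 0).
v_3 = A·v_2 = (-4, -24, 56).

v_3 = (-4, -24, 56)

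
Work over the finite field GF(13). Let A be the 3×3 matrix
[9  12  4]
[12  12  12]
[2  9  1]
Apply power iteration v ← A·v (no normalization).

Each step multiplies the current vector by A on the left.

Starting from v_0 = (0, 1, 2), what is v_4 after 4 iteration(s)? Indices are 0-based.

v_0 = (0, 1, 2).
v_1 = A·v_0 = (7, 10, 11).
v_2 = A·v_1 = (6, 11, 11).
v_3 = A·v_2 = (9, 11, 5).
v_4 = A·v_3 = (12, 1, 5).

v_4 = (12, 1, 5)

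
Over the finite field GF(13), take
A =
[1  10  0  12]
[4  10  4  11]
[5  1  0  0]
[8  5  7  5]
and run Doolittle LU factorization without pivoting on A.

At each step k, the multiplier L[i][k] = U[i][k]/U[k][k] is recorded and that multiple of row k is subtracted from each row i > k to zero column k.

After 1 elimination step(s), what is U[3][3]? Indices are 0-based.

Step 1: pivot at (0,0) is 1.
  row1 ← row1 − (4)·row0  ⇒  L[1][0]=4, U row1=(0, 9, 4, 2)
  row2 ← row2 − (5)·row0  ⇒  L[2][0]=5, U row2=(0, 3, 0, 5)
  row3 ← row3 − (8)·row0  ⇒  L[3][0]=8, U row3=(0, 3, 7, 0)

U[3][3] = 0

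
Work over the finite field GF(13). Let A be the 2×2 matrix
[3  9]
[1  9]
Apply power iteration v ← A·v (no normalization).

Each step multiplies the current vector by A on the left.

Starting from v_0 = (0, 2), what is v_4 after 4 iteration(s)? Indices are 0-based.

v_4 = (6, 7)

v_0 = (0, 2).
v_1 = A·v_0 = (5, 5).
v_2 = A·v_1 = (8, 11).
v_3 = A·v_2 = (6, 3).
v_4 = A·v_3 = (6, 7).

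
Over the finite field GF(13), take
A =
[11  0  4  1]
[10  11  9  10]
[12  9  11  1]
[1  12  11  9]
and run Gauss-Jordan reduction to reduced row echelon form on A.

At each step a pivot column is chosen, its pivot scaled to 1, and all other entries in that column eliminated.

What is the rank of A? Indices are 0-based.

rank = 4

[1] R0 /= 11  ⇒  (1, 0, 11, 6)
     R1 -= 10·R0  ⇒  (0, 11, 3, 2)
     R2 -= 12·R0  ⇒  (0, 9, 9, 7)
     R3 -= 1·R0  ⇒  (0, 12, 0, 3)
[2] R1 /= 11  ⇒  (0, 1, 5, 12)
     R2 -= 9·R1  ⇒  (0, 0, 3, 3)
     R3 -= 12·R1  ⇒  (0, 0, 5, 2)
[3] R2 /= 3  ⇒  (0, 0, 1, 1)
     R0 -= 11·R2  ⇒  (1, 0, 0, 8)
     R1 -= 5·R2  ⇒  (0, 1, 0, 7)
     R3 -= 5·R2  ⇒  (0, 0, 0, 10)
[4] R3 /= 10  ⇒  (0, 0, 0, 1)
     R0 -= 8·R3  ⇒  (1, 0, 0, 0)
     R1 -= 7·R3  ⇒  (0, 1, 0, 0)
     R2 -= 1·R3  ⇒  (0, 0, 1, 0)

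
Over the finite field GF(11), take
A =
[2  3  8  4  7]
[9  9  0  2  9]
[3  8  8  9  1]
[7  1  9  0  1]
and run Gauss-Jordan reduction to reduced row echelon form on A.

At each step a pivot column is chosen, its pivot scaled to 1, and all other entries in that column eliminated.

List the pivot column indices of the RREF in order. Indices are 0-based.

pivot columns: 0, 1, 2, 3

pivot(0,0)=2: scale R0 → (1, 7, 4, 2, 9)
  clear (1,0): R1 −= (9)R0 → (0, 1, 8, 6, 5)
  clear (2,0): R2 −= (3)R0 → (0, 9, 7, 3, 7)
  clear (3,0): R3 −= (7)R0 → (0, 7, 3, 8, 4)
pivot(1,1)=1: scale R1 → (0, 1, 8, 6, 5)
  clear (0,1): R0 −= (7)R1 → (1, 0, 3, 4, 7)
  clear (2,1): R2 −= (9)R1 → (0, 0, 1, 4, 6)
  clear (3,1): R3 −= (7)R1 → (0, 0, 2, 10, 2)
pivot(2,2)=1: scale R2 → (0, 0, 1, 4, 6)
  clear (0,2): R0 −= (3)R2 → (1, 0, 0, 3, 0)
  clear (1,2): R1 −= (8)R2 → (0, 1, 0, 7, 1)
  clear (3,2): R3 −= (2)R2 → (0, 0, 0, 2, 1)
pivot(3,3)=2: scale R3 → (0, 0, 0, 1, 6)
  clear (0,3): R0 −= (3)R3 → (1, 0, 0, 0, 4)
  clear (1,3): R1 −= (7)R3 → (0, 1, 0, 0, 3)
  clear (2,3): R2 −= (4)R3 → (0, 0, 1, 0, 4)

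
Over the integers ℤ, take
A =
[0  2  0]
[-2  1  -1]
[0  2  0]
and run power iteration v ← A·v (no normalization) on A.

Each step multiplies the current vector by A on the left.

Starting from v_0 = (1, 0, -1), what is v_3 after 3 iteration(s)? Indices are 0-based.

v_3 = (-2, 5, -2)

v_0 = (1, 0, -1).
v_1 = A·v_0 = (0, -1, 0).
v_2 = A·v_1 = (-2, -1, -2).
v_3 = A·v_2 = (-2, 5, -2).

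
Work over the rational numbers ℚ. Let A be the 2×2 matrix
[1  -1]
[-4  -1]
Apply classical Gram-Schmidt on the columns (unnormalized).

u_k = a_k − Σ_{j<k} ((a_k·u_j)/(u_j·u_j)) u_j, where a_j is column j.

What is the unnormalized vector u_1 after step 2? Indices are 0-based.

Step 1: u_0 = a_0 = (1, -4).
Step 2: u_1 = a_1 − (3/17)·u_0 = (-20/17, -5/17).

u_1 = (-20/17, -5/17)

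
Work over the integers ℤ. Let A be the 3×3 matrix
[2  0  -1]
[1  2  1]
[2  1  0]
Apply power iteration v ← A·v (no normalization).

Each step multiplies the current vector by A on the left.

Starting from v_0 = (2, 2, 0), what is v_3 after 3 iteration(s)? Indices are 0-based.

v_0 = (2, 2, 0).
v_1 = A·v_0 = (4, 6, 6).
v_2 = A·v_1 = (2, 22, 14).
v_3 = A·v_2 = (-10, 60, 26).

v_3 = (-10, 60, 26)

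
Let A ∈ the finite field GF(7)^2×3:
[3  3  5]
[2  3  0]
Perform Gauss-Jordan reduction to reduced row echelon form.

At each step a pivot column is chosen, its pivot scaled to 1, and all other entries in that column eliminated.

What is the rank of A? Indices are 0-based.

rank = 2

pivot(0,0)=3: scale R0 → (1, 1, 4)
  clear (1,0): R1 −= (2)R0 → (0, 1, 6)
pivot(1,1)=1: scale R1 → (0, 1, 6)
  clear (0,1): R0 −= (1)R1 → (1, 0, 5)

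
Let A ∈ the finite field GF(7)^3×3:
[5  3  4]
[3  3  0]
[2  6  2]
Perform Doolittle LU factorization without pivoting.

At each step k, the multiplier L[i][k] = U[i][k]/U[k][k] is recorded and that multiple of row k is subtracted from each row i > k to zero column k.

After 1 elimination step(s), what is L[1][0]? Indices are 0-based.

L[1][0] = 2

[col 0] pivot 5
  R1 -= 2*R0 → (0, 4, 6)  (L[1][0] := 2)
  R2 -= 6*R0 → (0, 2, 6)  (L[2][0] := 6)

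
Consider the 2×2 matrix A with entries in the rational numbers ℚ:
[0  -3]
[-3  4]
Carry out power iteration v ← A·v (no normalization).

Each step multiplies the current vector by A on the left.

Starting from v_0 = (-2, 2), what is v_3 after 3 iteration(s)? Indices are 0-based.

v_3 = (-222, 422)

v_0 = (-2, 2).
v_1 = A·v_0 = (-6, 14).
v_2 = A·v_1 = (-42, 74).
v_3 = A·v_2 = (-222, 422).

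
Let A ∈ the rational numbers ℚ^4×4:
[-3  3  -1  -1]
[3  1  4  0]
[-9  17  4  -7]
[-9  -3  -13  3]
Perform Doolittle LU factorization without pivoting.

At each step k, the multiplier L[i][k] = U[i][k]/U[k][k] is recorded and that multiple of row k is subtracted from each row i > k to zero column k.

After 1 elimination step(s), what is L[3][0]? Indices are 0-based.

L[3][0] = 3

[col 0] pivot -3
  R1 -= -1*R0 → (0, 4, 3, -1)  (L[1][0] := -1)
  R2 -= 3*R0 → (0, 8, 7, -4)  (L[2][0] := 3)
  R3 -= 3*R0 → (0, -12, -10, 6)  (L[3][0] := 3)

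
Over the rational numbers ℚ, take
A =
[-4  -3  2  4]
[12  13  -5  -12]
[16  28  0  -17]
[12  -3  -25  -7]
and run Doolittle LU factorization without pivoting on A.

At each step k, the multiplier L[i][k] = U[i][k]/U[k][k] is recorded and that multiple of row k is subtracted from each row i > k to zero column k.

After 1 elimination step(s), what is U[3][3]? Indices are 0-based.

Step 1: pivot at (0,0) is -4.
  row1 ← row1 − (-3)·row0  ⇒  L[1][0]=-3, U row1=(0, 4, 1, 0)
  row2 ← row2 − (-4)·row0  ⇒  L[2][0]=-4, U row2=(0, 16, 8, -1)
  row3 ← row3 − (-3)·row0  ⇒  L[3][0]=-3, U row3=(0, -12, -19, 5)

U[3][3] = 5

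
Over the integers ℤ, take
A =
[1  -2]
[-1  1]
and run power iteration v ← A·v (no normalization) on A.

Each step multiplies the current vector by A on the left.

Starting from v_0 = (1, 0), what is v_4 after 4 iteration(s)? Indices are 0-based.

v_4 = (17, -12)

v_0 = (1, 0).
v_1 = A·v_0 = (1, -1).
v_2 = A·v_1 = (3, -2).
v_3 = A·v_2 = (7, -5).
v_4 = A·v_3 = (17, -12).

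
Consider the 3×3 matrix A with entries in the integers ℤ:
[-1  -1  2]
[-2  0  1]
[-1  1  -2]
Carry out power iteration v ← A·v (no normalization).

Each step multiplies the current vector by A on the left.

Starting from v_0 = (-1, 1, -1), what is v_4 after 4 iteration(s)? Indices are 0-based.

v_4 = (68, 63, -14)

v_0 = (-1, 1, -1).
v_1 = A·v_0 = (-2, 1, 4).
v_2 = A·v_1 = (9, 8, -5).
v_3 = A·v_2 = (-27, -23, 9).
v_4 = A·v_3 = (68, 63, -14).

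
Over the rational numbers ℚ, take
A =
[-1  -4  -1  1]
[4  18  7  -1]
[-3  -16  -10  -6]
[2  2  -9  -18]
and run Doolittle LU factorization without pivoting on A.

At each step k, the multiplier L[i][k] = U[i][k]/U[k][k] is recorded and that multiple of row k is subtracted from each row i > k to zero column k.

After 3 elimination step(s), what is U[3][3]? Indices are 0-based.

k=0: U[0][0]=-1
  eliminate (1,0): mult=-4, new row 1: (0, 2, 3, 3); set L[1][0]=-4
  eliminate (2,0): mult=3, new row 2: (0, -4, -7, -9); set L[2][0]=3
  eliminate (3,0): mult=-2, new row 3: (0, -6, -11, -16); set L[3][0]=-2
k=1: U[1][1]=2
  eliminate (2,1): mult=-2, new row 2: (0, 0, -1, -3); set L[2][1]=-2
  eliminate (3,1): mult=-3, new row 3: (0, 0, -2, -7); set L[3][1]=-3
k=2: U[2][2]=-1
  eliminate (3,2): mult=2, new row 3: (0, 0, 0, -1); set L[3][2]=2

U[3][3] = -1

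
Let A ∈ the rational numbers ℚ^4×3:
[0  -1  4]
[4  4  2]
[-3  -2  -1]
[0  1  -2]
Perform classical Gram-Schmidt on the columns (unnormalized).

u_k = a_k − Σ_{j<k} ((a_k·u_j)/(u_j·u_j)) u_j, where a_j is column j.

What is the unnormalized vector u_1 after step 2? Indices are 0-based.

Step 1: u_0 = a_0 = (0, 4, -3, 0).
Step 2: u_1 = a_1 − (22/25)·u_0 = (-1, 12/25, 16/25, 1).

u_1 = (-1, 12/25, 16/25, 1)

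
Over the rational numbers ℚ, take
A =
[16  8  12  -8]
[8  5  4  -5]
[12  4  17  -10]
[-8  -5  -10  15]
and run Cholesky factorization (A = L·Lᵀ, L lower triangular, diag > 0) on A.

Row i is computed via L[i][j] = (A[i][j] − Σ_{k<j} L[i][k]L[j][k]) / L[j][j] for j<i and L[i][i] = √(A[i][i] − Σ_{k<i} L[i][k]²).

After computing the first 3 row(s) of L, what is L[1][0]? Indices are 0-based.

L[1][0] = 2

Step 1: L[0][0] = √(16) = 4.
  L[1][0] = (8) / L[0][0] = 2.
Step 2: L[1][1] = √(1) = 1.
  L[2][0] = (12) / L[0][0] = 3.
  L[2][1] = (-2) / L[1][1] = -2.
Step 3: L[2][2] = √(4) = 2.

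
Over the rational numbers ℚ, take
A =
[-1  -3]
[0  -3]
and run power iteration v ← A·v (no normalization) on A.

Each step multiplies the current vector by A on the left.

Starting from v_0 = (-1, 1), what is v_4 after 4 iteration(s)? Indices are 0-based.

v_0 = (-1, 1).
v_1 = A·v_0 = (-2, -3).
v_2 = A·v_1 = (11, 9).
v_3 = A·v_2 = (-38, -27).
v_4 = A·v_3 = (119, 81).

v_4 = (119, 81)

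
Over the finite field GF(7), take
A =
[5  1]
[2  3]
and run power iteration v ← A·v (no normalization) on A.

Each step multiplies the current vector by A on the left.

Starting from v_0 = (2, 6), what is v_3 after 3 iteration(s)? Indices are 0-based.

v_3 = (6, 1)

v_0 = (2, 6).
v_1 = A·v_0 = (2, 1).
v_2 = A·v_1 = (4, 0).
v_3 = A·v_2 = (6, 1).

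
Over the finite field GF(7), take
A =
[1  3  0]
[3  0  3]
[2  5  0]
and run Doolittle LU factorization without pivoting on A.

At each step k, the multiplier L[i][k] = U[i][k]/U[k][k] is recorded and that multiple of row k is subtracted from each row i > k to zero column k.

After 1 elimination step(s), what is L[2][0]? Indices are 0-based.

[col 0] pivot 1
  R1 -= 3*R0 → (0, 5, 3)  (L[1][0] := 3)
  R2 -= 2*R0 → (0, 6, 0)  (L[2][0] := 2)

L[2][0] = 2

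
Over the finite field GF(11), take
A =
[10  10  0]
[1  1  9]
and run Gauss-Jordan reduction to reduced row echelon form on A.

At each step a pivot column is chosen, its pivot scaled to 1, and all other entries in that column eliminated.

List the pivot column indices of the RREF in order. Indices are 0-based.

pivot columns: 0, 2

pivot(0,0)=10: scale R0 → (1, 1, 0)
  clear (1,0): R1 −= (1)R0 → (0, 0, 9)
col 1: no nonzero at/below row 1; advance.
pivot(1,2)=9: scale R1 → (0, 0, 1)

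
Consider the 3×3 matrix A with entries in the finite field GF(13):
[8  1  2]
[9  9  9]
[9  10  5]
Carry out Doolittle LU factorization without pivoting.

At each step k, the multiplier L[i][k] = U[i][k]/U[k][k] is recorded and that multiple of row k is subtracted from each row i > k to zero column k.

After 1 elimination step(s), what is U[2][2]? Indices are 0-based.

[col 0] pivot 8
  R1 -= 6*R0 → (0, 3, 10)  (L[1][0] := 6)
  R2 -= 6*R0 → (0, 4, 6)  (L[2][0] := 6)

U[2][2] = 6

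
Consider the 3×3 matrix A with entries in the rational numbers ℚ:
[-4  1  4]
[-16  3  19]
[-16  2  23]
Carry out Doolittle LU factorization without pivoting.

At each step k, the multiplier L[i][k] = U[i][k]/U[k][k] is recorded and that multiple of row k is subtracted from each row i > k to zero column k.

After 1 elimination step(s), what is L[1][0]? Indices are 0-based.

[col 0] pivot -4
  R1 -= 4*R0 → (0, -1, 3)  (L[1][0] := 4)
  R2 -= 4*R0 → (0, -2, 7)  (L[2][0] := 4)

L[1][0] = 4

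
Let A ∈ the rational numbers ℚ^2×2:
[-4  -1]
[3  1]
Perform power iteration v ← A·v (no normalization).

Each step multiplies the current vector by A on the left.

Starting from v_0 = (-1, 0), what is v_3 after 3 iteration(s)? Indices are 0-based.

v_3 = (43, -30)

v_0 = (-1, 0).
v_1 = A·v_0 = (4, -3).
v_2 = A·v_1 = (-13, 9).
v_3 = A·v_2 = (43, -30).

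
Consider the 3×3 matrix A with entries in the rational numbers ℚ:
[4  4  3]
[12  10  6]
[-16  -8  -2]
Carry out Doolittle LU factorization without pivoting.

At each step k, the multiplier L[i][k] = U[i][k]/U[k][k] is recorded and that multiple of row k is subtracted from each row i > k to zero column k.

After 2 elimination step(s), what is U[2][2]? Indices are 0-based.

U[2][2] = -2

[col 0] pivot 4
  R1 -= 3*R0 → (0, -2, -3)  (L[1][0] := 3)
  R2 -= -4*R0 → (0, 8, 10)  (L[2][0] := -4)
[col 1] pivot -2
  R2 -= -4*R1 → (0, 0, -2)  (L[2][1] := -4)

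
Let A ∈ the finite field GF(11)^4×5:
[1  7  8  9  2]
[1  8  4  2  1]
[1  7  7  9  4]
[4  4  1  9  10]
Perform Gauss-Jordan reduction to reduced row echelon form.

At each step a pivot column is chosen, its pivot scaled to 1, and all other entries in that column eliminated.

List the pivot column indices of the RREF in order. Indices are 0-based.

[1] R0 /= 1  ⇒  (1, 7, 8, 9, 2)
     R1 -= 1·R0  ⇒  (0, 1, 7, 4, 10)
     R2 -= 1·R0  ⇒  (0, 0, 10, 0, 2)
     R3 -= 4·R0  ⇒  (0, 9, 2, 6, 2)
[2] R1 /= 1  ⇒  (0, 1, 7, 4, 10)
     R0 -= 7·R1  ⇒  (1, 0, 3, 3, 9)
     R3 -= 9·R1  ⇒  (0, 0, 5, 3, 0)
[3] R2 /= 10  ⇒  (0, 0, 1, 0, 9)
     R0 -= 3·R2  ⇒  (1, 0, 0, 3, 4)
     R1 -= 7·R2  ⇒  (0, 1, 0, 4, 2)
     R3 -= 5·R2  ⇒  (0, 0, 0, 3, 10)
[4] R3 /= 3  ⇒  (0, 0, 0, 1, 7)
     R0 -= 3·R3  ⇒  (1, 0, 0, 0, 5)
     R1 -= 4·R3  ⇒  (0, 1, 0, 0, 7)

pivot columns: 0, 1, 2, 3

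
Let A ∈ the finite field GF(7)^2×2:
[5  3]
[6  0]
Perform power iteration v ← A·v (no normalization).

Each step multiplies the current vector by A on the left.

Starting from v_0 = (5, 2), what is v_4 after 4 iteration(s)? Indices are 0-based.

v_4 = (4, 2)

v_0 = (5, 2).
v_1 = A·v_0 = (3, 2).
v_2 = A·v_1 = (0, 4).
v_3 = A·v_2 = (5, 0).
v_4 = A·v_3 = (4, 2).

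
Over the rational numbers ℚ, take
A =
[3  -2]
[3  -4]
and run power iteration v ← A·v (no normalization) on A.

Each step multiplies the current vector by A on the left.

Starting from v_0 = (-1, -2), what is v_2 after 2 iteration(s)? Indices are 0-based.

v_0 = (-1, -2).
v_1 = A·v_0 = (1, 5).
v_2 = A·v_1 = (-7, -17).

v_2 = (-7, -17)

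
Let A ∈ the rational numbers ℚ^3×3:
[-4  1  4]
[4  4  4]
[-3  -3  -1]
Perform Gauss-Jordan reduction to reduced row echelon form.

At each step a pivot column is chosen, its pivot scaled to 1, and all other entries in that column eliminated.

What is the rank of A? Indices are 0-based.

[1] R0 /= -4  ⇒  (1, -1/4, -1)
     R1 -= 4·R0  ⇒  (0, 5, 8)
     R2 -= -3·R0  ⇒  (0, -15/4, -4)
[2] R1 /= 5  ⇒  (0, 1, 8/5)
     R0 -= -1/4·R1  ⇒  (1, 0, -3/5)
     R2 -= -15/4·R1  ⇒  (0, 0, 2)
[3] R2 /= 2  ⇒  (0, 0, 1)
     R0 -= -3/5·R2  ⇒  (1, 0, 0)
     R1 -= 8/5·R2  ⇒  (0, 1, 0)

rank = 3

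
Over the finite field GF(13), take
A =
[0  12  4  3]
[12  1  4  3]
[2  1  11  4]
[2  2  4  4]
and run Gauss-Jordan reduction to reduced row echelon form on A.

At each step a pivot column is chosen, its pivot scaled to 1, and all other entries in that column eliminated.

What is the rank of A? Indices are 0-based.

step 1: exchange rows 0,1
step 1: normalize row 0 (÷12) = (1, 12, 9, 10)
  row 2: subtract 2×row0 = (0, 3, 6, 10)
  row 3: subtract 2×row0 = (0, 4, 12, 10)
step 2: normalize row 1 (÷12) = (0, 1, 9, 10)
  row 0: subtract 12×row1 = (1, 0, 5, 7)
  row 2: subtract 3×row1 = (0, 0, 5, 6)
  row 3: subtract 4×row1 = (0, 0, 2, 9)
step 3: normalize row 2 (÷5) = (0, 0, 1, 9)
  row 0: subtract 5×row2 = (1, 0, 0, 1)
  row 1: subtract 9×row2 = (0, 1, 0, 7)
  row 3: subtract 2×row2 = (0, 0, 0, 4)
step 4: normalize row 3 (÷4) = (0, 0, 0, 1)
  row 0: subtract 1×row3 = (1, 0, 0, 0)
  row 1: subtract 7×row3 = (0, 1, 0, 0)
  row 2: subtract 9×row3 = (0, 0, 1, 0)

rank = 4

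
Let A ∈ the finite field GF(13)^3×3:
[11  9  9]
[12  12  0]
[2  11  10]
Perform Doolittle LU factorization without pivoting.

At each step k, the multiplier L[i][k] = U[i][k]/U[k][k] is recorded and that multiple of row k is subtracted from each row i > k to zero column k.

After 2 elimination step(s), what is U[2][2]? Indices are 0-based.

Step 1: pivot at (0,0) is 11.
  row1 ← row1 − (7)·row0  ⇒  L[1][0]=7, U row1=(0, 1, 2)
  row2 ← row2 − (12)·row0  ⇒  L[2][0]=12, U row2=(0, 7, 6)
Step 2: pivot at (1,1) is 1.
  row2 ← row2 − (7)·row1  ⇒  L[2][1]=7, U row2=(0, 0, 5)

U[2][2] = 5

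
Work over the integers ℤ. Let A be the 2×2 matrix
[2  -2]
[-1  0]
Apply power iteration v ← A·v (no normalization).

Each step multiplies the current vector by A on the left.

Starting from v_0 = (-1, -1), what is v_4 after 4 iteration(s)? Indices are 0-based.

v_4 = (-12, 4)

v_0 = (-1, -1).
v_1 = A·v_0 = (0, 1).
v_2 = A·v_1 = (-2, 0).
v_3 = A·v_2 = (-4, 2).
v_4 = A·v_3 = (-12, 4).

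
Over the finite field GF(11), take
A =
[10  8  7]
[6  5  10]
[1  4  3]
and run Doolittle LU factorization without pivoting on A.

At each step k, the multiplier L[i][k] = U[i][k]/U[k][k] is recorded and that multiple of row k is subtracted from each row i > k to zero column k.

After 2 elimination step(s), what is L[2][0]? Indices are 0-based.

L[2][0] = 10

[col 0] pivot 10
  R1 -= 5*R0 → (0, 9, 8)  (L[1][0] := 5)
  R2 -= 10*R0 → (0, 1, 10)  (L[2][0] := 10)
[col 1] pivot 9
  R2 -= 5*R1 → (0, 0, 3)  (L[2][1] := 5)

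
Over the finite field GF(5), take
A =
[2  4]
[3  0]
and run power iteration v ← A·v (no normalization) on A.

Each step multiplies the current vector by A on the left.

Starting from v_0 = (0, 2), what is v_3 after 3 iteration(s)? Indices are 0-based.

v_3 = (3, 3)

v_0 = (0, 2).
v_1 = A·v_0 = (3, 0).
v_2 = A·v_1 = (1, 4).
v_3 = A·v_2 = (3, 3).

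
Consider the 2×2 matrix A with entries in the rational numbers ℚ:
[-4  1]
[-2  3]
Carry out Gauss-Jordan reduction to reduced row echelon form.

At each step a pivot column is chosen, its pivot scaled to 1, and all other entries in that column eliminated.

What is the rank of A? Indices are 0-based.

pivot(0,0)=-4: scale R0 → (1, -1/4)
  clear (1,0): R1 −= (-2)R0 → (0, 5/2)
pivot(1,1)=5/2: scale R1 → (0, 1)
  clear (0,1): R0 −= (-1/4)R1 → (1, 0)

rank = 2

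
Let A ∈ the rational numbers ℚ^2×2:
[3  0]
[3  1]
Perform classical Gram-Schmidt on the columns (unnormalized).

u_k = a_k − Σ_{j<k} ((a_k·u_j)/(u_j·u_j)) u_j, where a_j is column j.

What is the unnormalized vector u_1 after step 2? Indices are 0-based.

u_1 = (-1/2, 1/2)

Step 1: u_0 = a_0 = (3, 3).
Step 2: u_1 = a_1 − (1/6)·u_0 = (-1/2, 1/2).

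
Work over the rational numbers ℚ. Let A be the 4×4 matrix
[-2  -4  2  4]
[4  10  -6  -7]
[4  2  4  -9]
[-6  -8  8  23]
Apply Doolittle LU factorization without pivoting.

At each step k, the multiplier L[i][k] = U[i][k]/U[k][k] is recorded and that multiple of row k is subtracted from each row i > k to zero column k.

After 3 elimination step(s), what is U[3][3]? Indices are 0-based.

U[3][3] = 3

[col 0] pivot -2
  R1 -= -2*R0 → (0, 2, -2, 1)  (L[1][0] := -2)
  R2 -= -2*R0 → (0, -6, 8, -1)  (L[2][0] := -2)
  R3 -= 3*R0 → (0, 4, 2, 11)  (L[3][0] := 3)
[col 1] pivot 2
  R2 -= -3*R1 → (0, 0, 2, 2)  (L[2][1] := -3)
  R3 -= 2*R1 → (0, 0, 6, 9)  (L[3][1] := 2)
[col 2] pivot 2
  R3 -= 3*R2 → (0, 0, 0, 3)  (L[3][2] := 3)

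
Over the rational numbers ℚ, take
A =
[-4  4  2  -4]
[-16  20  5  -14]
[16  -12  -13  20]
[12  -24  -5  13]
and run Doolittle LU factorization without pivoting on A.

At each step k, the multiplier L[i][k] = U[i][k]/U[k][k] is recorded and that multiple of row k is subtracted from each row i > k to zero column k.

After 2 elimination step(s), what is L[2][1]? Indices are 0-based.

[col 0] pivot -4
  R1 -= 4*R0 → (0, 4, -3, 2)  (L[1][0] := 4)
  R2 -= -4*R0 → (0, 4, -5, 4)  (L[2][0] := -4)
  R3 -= -3*R0 → (0, -12, 1, 1)  (L[3][0] := -3)
[col 1] pivot 4
  R2 -= 1*R1 → (0, 0, -2, 2)  (L[2][1] := 1)
  R3 -= -3*R1 → (0, 0, -8, 7)  (L[3][1] := -3)

L[2][1] = 1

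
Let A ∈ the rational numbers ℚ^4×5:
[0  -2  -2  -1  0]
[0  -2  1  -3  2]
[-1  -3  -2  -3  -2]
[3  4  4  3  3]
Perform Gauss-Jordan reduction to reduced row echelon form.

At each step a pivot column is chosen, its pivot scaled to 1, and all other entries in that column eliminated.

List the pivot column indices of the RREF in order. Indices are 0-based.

[1] R0 <-> R2
[1] R0 /= -1  ⇒  (1, 3, 2, 3, 2)
     R3 -= 3·R0  ⇒  (0, -5, -2, -6, -3)
[2] R1 /= -2  ⇒  (0, 1, -1/2, 3/2, -1)
     R0 -= 3·R1  ⇒  (1, 0, 7/2, -3/2, 5)
     R2 -= -2·R1  ⇒  (0, 0, -3, 2, -2)
     R3 -= -5·R1  ⇒  (0, 0, -9/2, 3/2, -8)
[3] R2 /= -3  ⇒  (0, 0, 1, -2/3, 2/3)
     R0 -= 7/2·R2  ⇒  (1, 0, 0, 5/6, 8/3)
     R1 -= -1/2·R2  ⇒  (0, 1, 0, 7/6, -2/3)
     R3 -= -9/2·R2  ⇒  (0, 0, 0, -3/2, -5)
[4] R3 /= -3/2  ⇒  (0, 0, 0, 1, 10/3)
     R0 -= 5/6·R3  ⇒  (1, 0, 0, 0, -1/9)
     R1 -= 7/6·R3  ⇒  (0, 1, 0, 0, -41/9)
     R2 -= -2/3·R3  ⇒  (0, 0, 1, 0, 26/9)

pivot columns: 0, 1, 2, 3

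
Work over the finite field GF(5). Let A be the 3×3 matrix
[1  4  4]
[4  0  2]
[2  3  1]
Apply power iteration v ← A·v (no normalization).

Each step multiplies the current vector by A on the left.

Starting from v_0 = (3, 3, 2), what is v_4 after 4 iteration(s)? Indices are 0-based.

v_4 = (2, 0, 1)

v_0 = (3, 3, 2).
v_1 = A·v_0 = (3, 1, 2).
v_2 = A·v_1 = (0, 1, 1).
v_3 = A·v_2 = (3, 2, 4).
v_4 = A·v_3 = (2, 0, 1).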